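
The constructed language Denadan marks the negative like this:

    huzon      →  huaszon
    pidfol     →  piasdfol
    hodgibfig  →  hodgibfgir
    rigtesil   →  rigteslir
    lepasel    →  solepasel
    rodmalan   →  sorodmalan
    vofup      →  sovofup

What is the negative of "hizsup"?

"hizsup" has last vowel 'u'. The one such stem in the data (vofup → sovofup) adds the prefix so-, so the same rule applies.
So hizsup → sohizsup.

sohizsup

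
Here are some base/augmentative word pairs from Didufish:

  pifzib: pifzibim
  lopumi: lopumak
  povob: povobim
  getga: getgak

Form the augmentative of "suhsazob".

"suhsazob" ends in a consonant. The stems ending in a consonant (povob → povobim, pifzib → pifzibim) add -im.
The other pattern: stems ending in a vowel drop the final letter and add -ak.
So suhsazob → suhsazobim.

suhsazobim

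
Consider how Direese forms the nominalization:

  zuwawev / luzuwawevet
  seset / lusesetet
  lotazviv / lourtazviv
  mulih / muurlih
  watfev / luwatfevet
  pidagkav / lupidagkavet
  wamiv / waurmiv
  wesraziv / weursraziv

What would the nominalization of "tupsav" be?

lutupsavet

lotazviv and watfev both end in -v yet inflect differently (lourtazviv, luwatfevet), so the final letter is not what conditions the rule; the last vowel is.
"tupsav" has last vowel 'a'. The one such stem in the data (pidagkav → lupidagkavet) adds lu- … -et around the stem, so the same rule applies.
So tupsav → lutupsavet.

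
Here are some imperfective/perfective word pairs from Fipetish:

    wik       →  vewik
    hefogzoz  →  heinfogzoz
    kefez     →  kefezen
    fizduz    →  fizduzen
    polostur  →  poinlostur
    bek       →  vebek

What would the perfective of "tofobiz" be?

fizduz and hefogzoz both end in -z yet inflect differently (fizduzen, heinfogzoz), so the final letter is not what conditions the rule; the number of vowels is.
"tofobiz" has 3 vowels. The stems with 3 vowels (polostur → poinlostur, hefogzoz → heinfogzoz) insert -in- after the first vowel.
So tofobiz → toinfobiz.

toinfobiz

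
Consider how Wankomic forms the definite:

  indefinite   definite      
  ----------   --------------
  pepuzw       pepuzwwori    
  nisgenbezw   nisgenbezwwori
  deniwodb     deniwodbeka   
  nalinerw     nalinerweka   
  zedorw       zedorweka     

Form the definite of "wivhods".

wivhodseka

"wivhods" has second-to-last letter 'd'. The one such stem in the data (deniwodb → deniwodbeka) adds -eka, so the same rule applies.
So wivhods → wivhodseka.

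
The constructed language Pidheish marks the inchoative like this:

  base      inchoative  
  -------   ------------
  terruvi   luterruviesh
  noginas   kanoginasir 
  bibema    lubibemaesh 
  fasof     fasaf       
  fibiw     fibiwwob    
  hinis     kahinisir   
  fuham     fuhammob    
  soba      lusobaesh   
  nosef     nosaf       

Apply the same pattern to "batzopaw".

batzopawwob

noginas and fuham both have last vowel 'a' yet inflect differently (kanoginasir, fuhammob), so the last vowel is not what conditions the rule; the final letter is.
"batzopaw" ends in -w. The one such stem in the data (fibiw → fibiwwob) doubles the final consonant and adds -ob (as does fuham), so the same rule applies.
So batzopaw → batzopawwob.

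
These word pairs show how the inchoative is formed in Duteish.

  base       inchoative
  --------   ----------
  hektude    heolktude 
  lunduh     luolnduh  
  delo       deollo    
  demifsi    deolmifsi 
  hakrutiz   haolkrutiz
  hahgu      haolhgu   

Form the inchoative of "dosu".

doolsu

Every pair shown (hektude → heolktude, lunduh → luolnduh, delo → deollo, …) follows the same rule: insert -ol- after the first vowel.
So dosu → doolsu.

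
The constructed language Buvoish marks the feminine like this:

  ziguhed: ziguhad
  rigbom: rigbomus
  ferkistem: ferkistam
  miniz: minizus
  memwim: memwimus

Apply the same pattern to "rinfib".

rinfibus

ferkistem and rigbom both end in -m yet inflect differently (ferkistam, rigbomus), so the final letter is not what conditions the rule; the last vowel is.
"rinfib" has last vowel 'i'. The stems whose last vowel is 'i' (miniz → minizus, memwim → memwimus) add -us.
The other pattern: stems whose last vowel is 'e' change the last vowel to 'a'.
So rinfib → rinfibus.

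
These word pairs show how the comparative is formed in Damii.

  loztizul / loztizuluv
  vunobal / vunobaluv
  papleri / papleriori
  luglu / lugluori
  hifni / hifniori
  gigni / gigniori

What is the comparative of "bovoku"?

loztizul and luglu both have last vowel 'u' yet inflect differently (loztizuluv, lugluori), so the last vowel is not what conditions the rule; the final letter is.
"bovoku" ends in -u. The one such stem in the data (luglu → lugluori) adds -ori, so the same rule applies.
The other pattern: stems ending in -l add -uv.
So bovoku → bovokuori.

bovokuori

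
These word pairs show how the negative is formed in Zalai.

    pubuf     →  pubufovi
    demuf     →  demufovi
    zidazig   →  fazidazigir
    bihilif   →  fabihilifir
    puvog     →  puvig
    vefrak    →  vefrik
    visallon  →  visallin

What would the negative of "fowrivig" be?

pubuf and bihilif both end in -f yet inflect differently (pubufovi, fabihilifir), so the final letter is not what conditions the rule; the last vowel is.
"fowrivig" has last vowel 'i'. The stems whose last vowel is 'i' (zidazig → fazidazigir, bihilif → fabihilifir) add fa- … -ir around the stem.
So fowrivig → fafowrivigir.

fafowrivigir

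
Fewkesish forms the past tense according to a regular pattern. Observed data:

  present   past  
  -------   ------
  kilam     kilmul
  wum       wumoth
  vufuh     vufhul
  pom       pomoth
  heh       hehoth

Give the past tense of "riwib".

"riwib" has 2 vowels. The stems with 2 vowels (kilam → kilmul, vufuh → vufhul) delete the last vowel and add -ul.
The other pattern: stems with 1 vowel add -oth.
So riwib → riwbul.

riwbul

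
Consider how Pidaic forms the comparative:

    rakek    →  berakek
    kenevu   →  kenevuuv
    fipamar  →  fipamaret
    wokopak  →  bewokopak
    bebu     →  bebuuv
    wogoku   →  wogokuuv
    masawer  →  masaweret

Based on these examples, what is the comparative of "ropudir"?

ropudiret

"ropudir" ends in -r. The stems ending in -r (fipamar → fipamaret, masawer → masaweret) add -et.
So ropudir → ropudiret.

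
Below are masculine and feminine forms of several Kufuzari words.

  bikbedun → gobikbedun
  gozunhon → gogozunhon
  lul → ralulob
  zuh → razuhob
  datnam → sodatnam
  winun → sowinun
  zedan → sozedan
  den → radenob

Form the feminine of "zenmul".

den and zedan both end in -n yet inflect differently (radenob, sozedan), so the final letter is not what conditions the rule; the number of vowels is.
"zenmul" has 2 vowels. The stems with 2 vowels (zedan → sozedan, winun → sowinun, datnam → sodatnam) add the prefix so-.
The other patterns: stems with 1 vowel add ra- … -ob around the stem; stems with 3 vowels add the prefix go-.
So zenmul → sozenmul.

sozenmul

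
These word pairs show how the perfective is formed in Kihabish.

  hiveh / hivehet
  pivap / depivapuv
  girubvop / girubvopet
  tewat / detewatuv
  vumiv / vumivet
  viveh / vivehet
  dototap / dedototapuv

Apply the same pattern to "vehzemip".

pivap and girubvop both end in -p yet inflect differently (depivapuv, girubvopet), so the final letter is not what conditions the rule; the last vowel is.
"vehzemip" has last vowel 'i'. The one such stem in the data (vumiv → vumivet) adds -et, so the same rule applies.
So vehzemip → vehzemipet.

vehzemipet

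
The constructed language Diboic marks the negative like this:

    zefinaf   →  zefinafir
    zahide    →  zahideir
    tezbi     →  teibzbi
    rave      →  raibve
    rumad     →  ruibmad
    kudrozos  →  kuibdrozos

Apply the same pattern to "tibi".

tiibbi

"tibi" begins with t-. The one such stem in the data (tezbi → teibzbi) inserts -ib- after the first vowel (as do rave, rumad), so the same rule applies.
The other pattern: stems beginning with z- add -ir.
So tibi → tiibbi.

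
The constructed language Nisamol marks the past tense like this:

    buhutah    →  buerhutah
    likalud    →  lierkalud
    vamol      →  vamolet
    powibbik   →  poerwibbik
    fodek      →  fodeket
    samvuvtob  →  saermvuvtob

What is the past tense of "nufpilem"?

"nufpilem" has 3 vowels. The stems with 3 vowels (powibbik → poerwibbik, samvuvtob → saermvuvtob, likalud → lierkalud) insert -er- after the first vowel.
So nufpilem → nuerfpilem.

nuerfpilem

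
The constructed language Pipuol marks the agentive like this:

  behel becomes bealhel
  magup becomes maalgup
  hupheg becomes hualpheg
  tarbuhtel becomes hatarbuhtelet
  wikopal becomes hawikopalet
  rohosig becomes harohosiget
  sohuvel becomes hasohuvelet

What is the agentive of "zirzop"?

zialrzop

behel and tarbuhtel both end in -l yet inflect differently (bealhel, hatarbuhtelet), so the final letter is not what conditions the rule; the number of vowels is.
"zirzop" has 2 vowels. The stems with 2 vowels (behel → bealhel, magup → maalgup, hupheg → hualpheg) insert -al- after the first vowel.
The other pattern: stems with 3 vowels add ha- … -et around the stem.
So zirzop → zialrzop.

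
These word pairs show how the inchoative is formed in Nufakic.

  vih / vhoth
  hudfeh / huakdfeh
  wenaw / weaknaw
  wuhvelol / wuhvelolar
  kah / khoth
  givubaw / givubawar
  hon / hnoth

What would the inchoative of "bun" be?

bnoth

kah and hudfeh both end in -h yet inflect differently (khoth, huakdfeh), so the final letter is not what conditions the rule; the number of vowels is.
"bun" has 1 vowel. The stems with 1 vowel (hon → hnoth, kah → khoth, vih → vhoth) delete the last vowel and add -oth.
The other patterns: stems with 2 vowels insert -ak- after the first vowel; stems with 3 vowels add -ar.
So bun → bnoth.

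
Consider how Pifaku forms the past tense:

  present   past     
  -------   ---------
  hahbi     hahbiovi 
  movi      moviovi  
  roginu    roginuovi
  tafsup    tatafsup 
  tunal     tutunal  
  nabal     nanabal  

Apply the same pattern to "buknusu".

roginu and tafsup both have last vowel 'u' yet inflect differently (roginuovi, tatafsup), so the last vowel is not what conditions the rule; whether the stem ends in a vowel or a consonant is.
"buknusu" ends in a vowel. The stems ending in a vowel (hahbi → hahbiovi, movi → moviovi, roginu → roginuovi) add -ovi.
So buknusu → buknusuovi.

buknusuovi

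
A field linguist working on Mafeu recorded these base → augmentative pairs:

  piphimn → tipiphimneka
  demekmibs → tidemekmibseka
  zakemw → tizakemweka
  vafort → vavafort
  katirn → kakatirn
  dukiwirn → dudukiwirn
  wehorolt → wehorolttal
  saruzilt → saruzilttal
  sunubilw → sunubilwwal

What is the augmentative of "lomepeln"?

lomepelnnal

piphimn and katirn both end in -n yet inflect differently (tipiphimneka, kakatirn), so the final letter is not what conditions the rule; the second-to-last letter is.
"lomepeln" has second-to-last letter 'l'. The stems whose second-to-last letter is 'l' (wehorolt → wehorolttal, saruzilt → saruzilttal, sunubilw → sunubilwwal) double the final consonant and add -al.
The other patterns: stems whose second-to-last letter is 'b' or 'm' add ti- … -eka around the stem; stems whose second-to-last letter is 'r' repeat the first consonant+vowel as a prefix.
So lomepeln → lomepelnnal.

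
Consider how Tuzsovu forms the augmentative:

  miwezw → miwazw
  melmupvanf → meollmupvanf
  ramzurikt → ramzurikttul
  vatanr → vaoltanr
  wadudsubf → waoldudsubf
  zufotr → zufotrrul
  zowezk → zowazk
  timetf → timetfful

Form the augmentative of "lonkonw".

"lonkonw" has second-to-last letter 'n'. The stems whose second-to-last letter is 'n' (melmupvanf → meollmupvanf, vatanr → vaoltanr) insert -ol- after the first vowel.
The other patterns: stems whose second-to-last letter is 'k' or 't' double the final consonant and add -ul; stems whose second-to-last letter is 'z' change the last vowel to 'a'.
So lonkonw → loolnkonw.

loolnkonw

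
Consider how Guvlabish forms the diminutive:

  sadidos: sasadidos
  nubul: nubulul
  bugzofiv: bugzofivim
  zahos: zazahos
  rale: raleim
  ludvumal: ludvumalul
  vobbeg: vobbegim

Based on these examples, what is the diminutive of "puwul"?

puwulul

"puwul" ends in -l. The stems ending in -l (ludvumal → ludvumalul, nubul → nubulul) add -ul.
So puwul → puwulul.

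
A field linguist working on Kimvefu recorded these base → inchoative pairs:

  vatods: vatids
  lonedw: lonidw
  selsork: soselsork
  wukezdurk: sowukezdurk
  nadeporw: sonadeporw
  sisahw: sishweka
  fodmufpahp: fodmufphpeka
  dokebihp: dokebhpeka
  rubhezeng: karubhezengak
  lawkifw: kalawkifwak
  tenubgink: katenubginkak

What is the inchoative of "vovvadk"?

vovvidk

"vovvadk" has second-to-last letter 'd'. The stems whose second-to-last letter is 'd' (vatods → vatids, lonedw → lonidw) change the last vowel to 'i'.
The other patterns: stems whose second-to-last letter is 'r' add the prefix so-; stems whose second-to-last letter is 'h' delete the last vowel and add -eka; stems whose second-to-last letter is 'f' or 'n' add ka- … -ak around the stem.
So vovvadk → vovvidk.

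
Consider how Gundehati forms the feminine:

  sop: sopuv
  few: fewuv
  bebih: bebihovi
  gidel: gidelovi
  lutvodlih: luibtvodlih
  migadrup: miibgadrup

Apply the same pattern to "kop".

bebih and lutvodlih both end in -h yet inflect differently (bebihovi, luibtvodlih), so the final letter is not what conditions the rule; the number of vowels is.
"kop" has 1 vowel. The stems with 1 vowel (sop → sopuv, few → fewuv) add -uv.
So kop → kopuv.

kopuv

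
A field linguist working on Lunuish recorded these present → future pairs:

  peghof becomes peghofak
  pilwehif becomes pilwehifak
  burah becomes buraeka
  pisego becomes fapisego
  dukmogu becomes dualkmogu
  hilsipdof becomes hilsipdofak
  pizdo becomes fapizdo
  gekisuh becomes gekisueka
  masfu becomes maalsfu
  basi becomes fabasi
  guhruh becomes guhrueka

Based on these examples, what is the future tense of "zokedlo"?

fazokedlo

guhruh and dukmogu both have last vowel 'u' yet inflect differently (guhrueka, dualkmogu), so the last vowel is not what conditions the rule; the final letter is.
"zokedlo" ends in -o. The stems ending in -o (pisego → fapisego, pizdo → fapizdo) add the prefix fa-.
The other patterns: stems ending in -f add -ak; stems ending in -h drop the final letter and add -eka; stems ending in -u insert -al- after the first vowel.
So zokedlo → fazokedlo.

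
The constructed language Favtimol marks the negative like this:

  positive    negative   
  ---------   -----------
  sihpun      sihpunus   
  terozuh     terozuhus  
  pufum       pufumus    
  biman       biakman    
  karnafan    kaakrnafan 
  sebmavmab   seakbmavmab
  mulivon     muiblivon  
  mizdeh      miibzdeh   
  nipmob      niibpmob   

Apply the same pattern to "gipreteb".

sihpun and biman both end in -n yet inflect differently (sihpunus, biakman), so the final letter is not what conditions the rule; the last vowel is.
"gipreteb" has last vowel 'e'. The one such stem in the data (mizdeh → miibzdeh) inserts -ib- after the first vowel (as do mulivon, nipmob), so the same rule applies.
The other patterns: stems whose last vowel is 'u' add -us; stems whose last vowel is 'a' insert -ak- after the first vowel.
So gipreteb → giibpreteb.

giibpreteb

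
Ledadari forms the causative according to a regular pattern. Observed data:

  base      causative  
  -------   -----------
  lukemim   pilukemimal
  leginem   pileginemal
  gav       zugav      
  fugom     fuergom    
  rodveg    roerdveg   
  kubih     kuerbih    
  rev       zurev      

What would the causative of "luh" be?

zuluh

"luh" has 1 vowel. The stems with 1 vowel (gav → zugav, rev → zurev) add the prefix zu-.
The other patterns: stems with 2 vowels insert -er- after the first vowel; stems with 3 vowels add pi- … -al around the stem.
So luh → zuluh.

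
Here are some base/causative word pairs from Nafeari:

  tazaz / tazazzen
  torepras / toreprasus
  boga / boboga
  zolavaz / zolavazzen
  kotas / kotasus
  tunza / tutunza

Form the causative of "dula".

zolavaz and boga both have last vowel 'a' yet inflect differently (zolavazzen, boboga), so the last vowel is not what conditions the rule; the final letter is.
"dula" ends in -a. The stems ending in -a (boga → boboga, tunza → tutunza) repeat the first consonant+vowel as a prefix.
So dula → dudula.

dudula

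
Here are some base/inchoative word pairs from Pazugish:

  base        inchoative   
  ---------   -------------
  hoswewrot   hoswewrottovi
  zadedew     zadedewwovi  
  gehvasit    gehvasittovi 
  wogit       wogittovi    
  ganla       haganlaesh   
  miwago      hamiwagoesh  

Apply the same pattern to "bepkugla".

hoswewrot and miwago both have last vowel 'o' yet inflect differently (hoswewrottovi, hamiwagoesh), so the last vowel is not what conditions the rule; whether the stem ends in a vowel or a consonant is.
"bepkugla" ends in a vowel. The stems ending in a vowel (ganla → haganlaesh, miwago → hamiwagoesh) add ha- … -esh around the stem.
The other pattern: stems ending in a consonant double the final consonant and add -ovi.
So bepkugla → habepkuglaesh.

habepkuglaesh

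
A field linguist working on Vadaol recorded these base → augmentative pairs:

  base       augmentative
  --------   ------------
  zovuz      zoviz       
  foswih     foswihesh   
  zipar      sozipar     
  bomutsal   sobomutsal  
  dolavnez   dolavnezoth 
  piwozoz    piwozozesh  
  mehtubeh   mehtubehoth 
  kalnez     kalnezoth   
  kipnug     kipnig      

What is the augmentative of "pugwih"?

pugwihesh

zovuz and dolavnez both end in -z yet inflect differently (zoviz, dolavnezoth), so the final letter is not what conditions the rule; the last vowel is.
"pugwih" has last vowel 'i'. The one such stem in the data (foswih → foswihesh) adds -esh, so the same rule applies.
The other patterns: stems whose last vowel is 'u' change the last vowel to 'i'; stems whose last vowel is 'a' add the prefix so-; stems whose last vowel is 'e' add -oth.
So pugwih → pugwihesh.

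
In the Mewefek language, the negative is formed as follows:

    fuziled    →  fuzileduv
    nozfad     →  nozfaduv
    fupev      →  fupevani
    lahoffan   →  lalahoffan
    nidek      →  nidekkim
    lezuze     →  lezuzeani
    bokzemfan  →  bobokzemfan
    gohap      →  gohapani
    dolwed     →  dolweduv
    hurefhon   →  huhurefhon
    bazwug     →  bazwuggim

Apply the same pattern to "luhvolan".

luluhvolan

nidek and fuziled both have last vowel 'e' yet inflect differently (nidekkim, fuzileduv), so the last vowel is not what conditions the rule; the final letter is.
"luhvolan" ends in -n. The stems ending in -n (bokzemfan → bobokzemfan, hurefhon → huhurefhon, lahoffan → lalahoffan) repeat the first consonant+vowel as a prefix.
The other patterns: stems ending in -g or -k double the final consonant and add -im; stems ending in -d add -uv; stems ending in -e, -p or -v add -ani.
So luhvolan → luluhvolan.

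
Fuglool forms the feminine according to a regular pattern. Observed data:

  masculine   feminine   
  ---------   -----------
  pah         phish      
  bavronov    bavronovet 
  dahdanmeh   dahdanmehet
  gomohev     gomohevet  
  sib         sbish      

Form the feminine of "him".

hmish

pah and dahdanmeh both end in -h yet inflect differently (phish, dahdanmehet), so the final letter is not what conditions the rule; the number of vowels is.
"him" has 1 vowel. The stems with 1 vowel (pah → phish, sib → sbish) delete the last vowel and add -ish.
The other pattern: stems with 3 vowels add -et.
So him → hmish.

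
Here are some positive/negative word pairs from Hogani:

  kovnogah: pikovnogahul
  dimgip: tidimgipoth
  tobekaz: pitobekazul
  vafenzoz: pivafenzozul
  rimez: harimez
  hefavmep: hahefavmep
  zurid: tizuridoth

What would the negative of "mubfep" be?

hefavmep and dimgip both end in -p yet inflect differently (hahefavmep, tidimgipoth), so the final letter is not what conditions the rule; the last vowel is.
"mubfep" has last vowel 'e'. The stems whose last vowel is 'e' (rimez → harimez, hefavmep → hahefavmep) add the prefix ha-.
So mubfep → hamubfep.

hamubfep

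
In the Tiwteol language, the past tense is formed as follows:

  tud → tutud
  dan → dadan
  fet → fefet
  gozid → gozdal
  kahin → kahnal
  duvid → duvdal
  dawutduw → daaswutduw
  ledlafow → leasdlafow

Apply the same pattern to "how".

hohow

tud and gozid both end in -d yet inflect differently (tutud, gozdal), so the final letter is not what conditions the rule; the number of vowels is.
"how" has 1 vowel. The stems with 1 vowel (tud → tutud, dan → dadan, fet → fefet) repeat the first consonant+vowel as a prefix.
So how → hohow.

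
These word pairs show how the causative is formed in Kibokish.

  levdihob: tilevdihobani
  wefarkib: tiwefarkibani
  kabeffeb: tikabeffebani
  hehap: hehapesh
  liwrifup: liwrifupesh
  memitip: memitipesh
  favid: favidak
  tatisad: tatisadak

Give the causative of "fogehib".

tifogehibani

"fogehib" ends in -b. The stems ending in -b (levdihob → tilevdihobani, wefarkib → tiwefarkibani, kabeffeb → tikabeffebani) add ti- … -ani around the stem.
So fogehib → tifogehibani.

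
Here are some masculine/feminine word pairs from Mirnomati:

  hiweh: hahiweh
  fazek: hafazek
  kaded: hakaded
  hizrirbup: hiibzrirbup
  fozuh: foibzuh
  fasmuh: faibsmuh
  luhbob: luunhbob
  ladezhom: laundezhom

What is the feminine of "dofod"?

hiweh and fozuh both end in -h yet inflect differently (hahiweh, foibzuh), so the final letter is not what conditions the rule; the last vowel is.
"dofod" has last vowel 'o'. The stems whose last vowel is 'o' (luhbob → luunhbob, ladezhom → laundezhom) insert -un- after the first vowel.
So dofod → dounfod.

dounfod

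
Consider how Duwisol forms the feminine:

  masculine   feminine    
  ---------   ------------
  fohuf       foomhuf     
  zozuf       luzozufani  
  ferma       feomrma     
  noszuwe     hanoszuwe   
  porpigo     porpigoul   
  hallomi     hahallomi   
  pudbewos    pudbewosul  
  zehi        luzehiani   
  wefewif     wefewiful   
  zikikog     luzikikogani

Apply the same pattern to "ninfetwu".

haninfetwu

hallomi and zehi both end in -i yet inflect differently (hahallomi, luzehiani), so the final letter is not what conditions the rule; the first letter is.
"ninfetwu" begins with n-. The one such stem in the data (noszuwe → hanoszuwe) adds the prefix ha-, so the same rule applies.
So ninfetwu → haninfetwu.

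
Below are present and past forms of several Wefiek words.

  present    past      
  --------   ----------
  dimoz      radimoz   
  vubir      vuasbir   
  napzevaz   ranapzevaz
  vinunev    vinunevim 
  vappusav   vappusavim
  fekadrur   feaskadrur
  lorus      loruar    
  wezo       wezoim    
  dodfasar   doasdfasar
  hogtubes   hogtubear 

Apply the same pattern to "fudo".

lorus and fekadrur both have last vowel 'u' yet inflect differently (loruar, feaskadrur), so the last vowel is not what conditions the rule; the final letter is.
"fudo" ends in -o. The one such stem in the data (wezo → wezoim) adds -im, so the same rule applies.
The other patterns: stems ending in -s drop the final letter and add -ar; stems ending in -r insert -as- after the first vowel; stems ending in -z add the prefix ra-.
So fudo → fudoim.

fudoim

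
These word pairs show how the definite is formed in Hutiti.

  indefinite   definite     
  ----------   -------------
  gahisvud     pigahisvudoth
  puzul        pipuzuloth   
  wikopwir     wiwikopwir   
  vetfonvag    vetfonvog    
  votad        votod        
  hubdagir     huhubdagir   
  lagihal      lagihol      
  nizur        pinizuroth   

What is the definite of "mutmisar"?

mutmisor

lagihal and puzul both end in -l yet inflect differently (lagihol, pipuzuloth), so the final letter is not what conditions the rule; the last vowel is.
"mutmisar" has last vowel 'a'. The stems whose last vowel is 'a' (lagihal → lagihol, votad → votod, vetfonvag → vetfonvog) change the last vowel to 'o'.
So mutmisar → mutmisor.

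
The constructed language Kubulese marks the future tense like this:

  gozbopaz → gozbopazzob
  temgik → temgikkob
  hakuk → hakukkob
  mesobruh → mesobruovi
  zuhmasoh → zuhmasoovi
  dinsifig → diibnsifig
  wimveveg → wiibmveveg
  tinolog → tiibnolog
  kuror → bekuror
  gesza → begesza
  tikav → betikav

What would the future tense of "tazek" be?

tazekkob

hakuk and mesobruh both have last vowel 'u' yet inflect differently (hakukkob, mesobruovi), so the last vowel is not what conditions the rule; the final letter is.
"tazek" ends in -k. The stems ending in -k (temgik → temgikkob, hakuk → hakukkob) double the final consonant and add -ob.
The other patterns: stems ending in -h drop the final letter and add -ovi; stems ending in -g insert -ib- after the first vowel; stems ending in -a, -r or -v add the prefix be-.
So tazek → tazekkob.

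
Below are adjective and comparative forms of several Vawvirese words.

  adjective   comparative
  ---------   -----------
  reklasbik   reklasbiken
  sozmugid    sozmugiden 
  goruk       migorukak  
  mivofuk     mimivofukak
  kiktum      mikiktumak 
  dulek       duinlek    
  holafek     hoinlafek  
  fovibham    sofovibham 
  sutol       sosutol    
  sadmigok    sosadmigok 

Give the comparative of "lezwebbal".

reklasbik and goruk both end in -k yet inflect differently (reklasbiken, migorukak), so the final letter is not what conditions the rule; the last vowel is.
"lezwebbal" has last vowel 'a'. The one such stem in the data (fovibham → sofovibham) adds the prefix so-, so the same rule applies.
The other patterns: stems whose last vowel is 'i' add -en; stems whose last vowel is 'u' add mi- … -ak around the stem; stems whose last vowel is 'e' insert -in- after the first vowel.
So lezwebbal → solezwebbal.

solezwebbal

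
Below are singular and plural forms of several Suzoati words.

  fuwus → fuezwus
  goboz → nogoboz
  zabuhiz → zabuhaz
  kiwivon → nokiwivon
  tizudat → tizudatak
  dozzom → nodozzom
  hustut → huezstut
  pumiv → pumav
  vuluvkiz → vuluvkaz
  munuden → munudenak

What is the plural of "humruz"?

huezmruz

munuden and kiwivon both end in -n yet inflect differently (munudenak, nokiwivon), so the final letter is not what conditions the rule; the last vowel is.
"humruz" has last vowel 'u'. The stems whose last vowel is 'u' (fuwus → fuezwus, hustut → huezstut) insert -ez- after the first vowel.
So humruz → huezmruz.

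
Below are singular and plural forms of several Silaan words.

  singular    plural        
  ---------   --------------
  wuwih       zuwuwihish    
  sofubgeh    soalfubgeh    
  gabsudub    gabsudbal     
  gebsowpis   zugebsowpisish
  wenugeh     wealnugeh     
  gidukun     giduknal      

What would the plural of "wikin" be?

zuwikinish

wuwih and sofubgeh both end in -h yet inflect differently (zuwuwihish, soalfubgeh), so the final letter is not what conditions the rule; the last vowel is.
"wikin" has last vowel 'i'. The stems whose last vowel is 'i' (gebsowpis → zugebsowpisish, wuwih → zuwuwihish) add zu- … -ish around the stem.
So wikin → zuwikinish.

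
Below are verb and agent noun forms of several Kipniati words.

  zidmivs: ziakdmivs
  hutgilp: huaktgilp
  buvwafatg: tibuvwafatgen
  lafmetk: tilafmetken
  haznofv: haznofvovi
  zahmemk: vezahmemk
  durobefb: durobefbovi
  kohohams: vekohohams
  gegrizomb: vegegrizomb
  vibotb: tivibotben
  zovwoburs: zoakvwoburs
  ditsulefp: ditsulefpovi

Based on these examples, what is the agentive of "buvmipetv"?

tibuvmipetven

gegrizomb and durobefb both end in -b yet inflect differently (vegegrizomb, durobefbovi), so the final letter is not what conditions the rule; the second-to-last letter is.
"buvmipetv" has second-to-last letter 't'. The stems whose second-to-last letter is 't' (vibotb → tivibotben, buvwafatg → tibuvwafatgen, lafmetk → tilafmetken) add ti- … -en around the stem.
So buvmipetv → tibuvmipetven.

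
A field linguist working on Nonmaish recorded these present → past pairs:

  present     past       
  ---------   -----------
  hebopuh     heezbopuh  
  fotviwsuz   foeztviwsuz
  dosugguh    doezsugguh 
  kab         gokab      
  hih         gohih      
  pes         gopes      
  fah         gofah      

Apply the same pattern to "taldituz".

hih and hebopuh both end in -h yet inflect differently (gohih, heezbopuh), so the final letter is not what conditions the rule; the number of vowels is.
"taldituz" has 3 vowels. The stems with 3 vowels (hebopuh → heezbopuh, dosugguh → doezsugguh, fotviwsuz → foeztviwsuz) insert -ez- after the first vowel.
So taldituz → taezldituz.

taezldituz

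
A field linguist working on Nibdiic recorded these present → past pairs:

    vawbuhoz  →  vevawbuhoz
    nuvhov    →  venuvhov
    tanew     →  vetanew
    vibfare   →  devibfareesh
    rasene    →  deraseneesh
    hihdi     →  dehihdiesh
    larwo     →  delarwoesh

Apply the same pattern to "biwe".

debiweesh

tanew and vibfare both have last vowel 'e' yet inflect differently (vetanew, devibfareesh), so the last vowel is not what conditions the rule; whether the stem ends in a vowel or a consonant is.
"biwe" ends in a vowel. The stems ending in a vowel (vibfare → devibfareesh, rasene → deraseneesh, hihdi → dehihdiesh) add de- … -esh around the stem.
The other pattern: stems ending in a consonant add the prefix ve-.
So biwe → debiweesh.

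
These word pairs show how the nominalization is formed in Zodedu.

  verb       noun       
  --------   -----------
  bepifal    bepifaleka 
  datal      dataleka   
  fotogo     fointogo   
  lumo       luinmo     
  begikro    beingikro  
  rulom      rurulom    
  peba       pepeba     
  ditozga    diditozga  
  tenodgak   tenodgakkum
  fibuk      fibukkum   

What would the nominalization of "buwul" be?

fotogo and rulom both have last vowel 'o' yet inflect differently (fointogo, rurulom), so the last vowel is not what conditions the rule; the final letter is.
"buwul" ends in -l. The stems ending in -l (bepifal → bepifaleka, datal → dataleka) add -eka.
The other patterns: stems ending in -o insert -in- after the first vowel; stems ending in -a or -m repeat the first consonant+vowel as a prefix; stems ending in -k double the final consonant and add -um.
So buwul → buwuleka.

buwuleka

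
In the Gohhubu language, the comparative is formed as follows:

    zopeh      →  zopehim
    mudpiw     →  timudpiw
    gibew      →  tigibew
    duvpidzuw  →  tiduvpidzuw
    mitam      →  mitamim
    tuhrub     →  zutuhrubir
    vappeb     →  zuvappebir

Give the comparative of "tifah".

tifahim

duvpidzuw and tuhrub both have last vowel 'u' yet inflect differently (tiduvpidzuw, zutuhrubir), so the last vowel is not what conditions the rule; the final letter is.
"tifah" ends in -h. The one such stem in the data (zopeh → zopehim) adds -im, so the same rule applies.
The other patterns: stems ending in -w add the prefix ti-; stems ending in -b add zu- … -ir around the stem.
So tifah → tifahim.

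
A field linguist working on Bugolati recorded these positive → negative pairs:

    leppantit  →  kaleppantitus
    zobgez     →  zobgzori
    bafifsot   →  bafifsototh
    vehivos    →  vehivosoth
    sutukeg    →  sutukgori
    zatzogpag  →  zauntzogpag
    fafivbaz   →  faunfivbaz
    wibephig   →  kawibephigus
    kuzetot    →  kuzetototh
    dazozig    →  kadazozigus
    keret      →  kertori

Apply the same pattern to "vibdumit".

fafivbaz and zobgez both end in -z yet inflect differently (faunfivbaz, zobgzori), so the final letter is not what conditions the rule; the last vowel is.
"vibdumit" has last vowel 'i'. The stems whose last vowel is 'i' (wibephig → kawibephigus, leppantit → kaleppantitus, dazozig → kadazozigus) add ka- … -us around the stem.
So vibdumit → kavibdumitus.

kavibdumitus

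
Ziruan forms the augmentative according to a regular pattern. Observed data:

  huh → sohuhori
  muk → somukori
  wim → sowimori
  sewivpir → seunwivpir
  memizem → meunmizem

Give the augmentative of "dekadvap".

deunkadvap

wim and memizem both end in -m yet inflect differently (sowimori, meunmizem), so the final letter is not what conditions the rule; the number of vowels is.
"dekadvap" has 3 vowels. The stems with 3 vowels (sewivpir → seunwivpir, memizem → meunmizem) insert -un- after the first vowel.
The other pattern: stems with 1 vowel add so- … -ori around the stem.
So dekadvap → deunkadvap.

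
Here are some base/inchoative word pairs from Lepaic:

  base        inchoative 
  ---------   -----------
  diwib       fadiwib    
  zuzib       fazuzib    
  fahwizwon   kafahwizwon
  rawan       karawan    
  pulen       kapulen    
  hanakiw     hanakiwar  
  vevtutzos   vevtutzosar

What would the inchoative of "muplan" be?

diwib and hanakiw both have last vowel 'i' yet inflect differently (fadiwib, hanakiwar), so the last vowel is not what conditions the rule; the final letter is.
"muplan" ends in -n. The stems ending in -n (fahwizwon → kafahwizwon, rawan → karawan, pulen → kapulen) add the prefix ka-.
The other patterns: stems ending in -b add the prefix fa-; stems ending in -s or -w add -ar.
So muplan → kamuplan.

kamuplan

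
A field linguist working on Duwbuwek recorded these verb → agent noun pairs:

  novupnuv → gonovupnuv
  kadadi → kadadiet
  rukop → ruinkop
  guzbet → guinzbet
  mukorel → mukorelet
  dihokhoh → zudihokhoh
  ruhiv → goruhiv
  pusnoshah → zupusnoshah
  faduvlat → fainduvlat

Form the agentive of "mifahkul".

mifahkulet

guzbet and mukorel both have last vowel 'e' yet inflect differently (guinzbet, mukorelet), so the last vowel is not what conditions the rule; the final letter is.
"mifahkul" ends in -l. The one such stem in the data (mukorel → mukorelet) adds -et, so the same rule applies.
So mifahkul → mifahkulet.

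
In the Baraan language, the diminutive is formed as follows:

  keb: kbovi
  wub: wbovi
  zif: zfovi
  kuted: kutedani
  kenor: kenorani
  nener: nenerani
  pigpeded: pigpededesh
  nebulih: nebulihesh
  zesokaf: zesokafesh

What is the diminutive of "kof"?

kuted and pigpeded both end in -d yet inflect differently (kutedani, pigpededesh), so the final letter is not what conditions the rule; the number of vowels is.
"kof" has 1 vowel. The stems with 1 vowel (keb → kbovi, wub → wbovi, zif → zfovi) delete the last vowel and add -ovi.
So kof → kfovi.

kfovi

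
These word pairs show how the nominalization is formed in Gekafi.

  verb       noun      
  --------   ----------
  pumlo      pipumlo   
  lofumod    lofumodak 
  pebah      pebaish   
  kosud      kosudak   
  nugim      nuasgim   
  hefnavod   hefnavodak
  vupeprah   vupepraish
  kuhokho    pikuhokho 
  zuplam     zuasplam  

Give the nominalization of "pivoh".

vupeprah and zuplam both have last vowel 'a' yet inflect differently (vupepraish, zuasplam), so the last vowel is not what conditions the rule; the final letter is.
"pivoh" ends in -h. The stems ending in -h (vupeprah → vupepraish, pebah → pebaish) drop the final letter and add -ish.
The other patterns: stems ending in -d add -ak; stems ending in -m insert -as- after the first vowel; stems ending in -o add the prefix pi-.
So pivoh → pivoish.

pivoish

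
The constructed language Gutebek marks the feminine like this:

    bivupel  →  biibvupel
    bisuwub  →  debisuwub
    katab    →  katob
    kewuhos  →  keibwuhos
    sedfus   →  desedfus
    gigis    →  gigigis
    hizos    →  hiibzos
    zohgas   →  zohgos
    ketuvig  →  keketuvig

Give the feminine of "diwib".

hizos and gigis both end in -s yet inflect differently (hiibzos, gigigis), so the final letter is not what conditions the rule; the last vowel is.
"diwib" has last vowel 'i'. The stems whose last vowel is 'i' (ketuvig → keketuvig, gigis → gigigis) repeat the first consonant+vowel as a prefix.
So diwib → didiwib.

didiwib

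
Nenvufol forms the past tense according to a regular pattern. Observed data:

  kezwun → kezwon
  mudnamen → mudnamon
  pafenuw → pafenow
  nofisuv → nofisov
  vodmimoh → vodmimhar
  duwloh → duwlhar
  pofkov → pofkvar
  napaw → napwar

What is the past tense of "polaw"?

nofisuv and pofkov both end in -v yet inflect differently (nofisov, pofkvar), so the final letter is not what conditions the rule; the last vowel is.
"polaw" has last vowel 'a'. The one such stem in the data (napaw → napwar) deletes the last vowel and adds -ar (as do vodmimoh, duwloh), so the same rule applies.
The other pattern: stems whose last vowel is 'e' or 'u' change the last vowel to 'o'.
So polaw → polwar.

polwar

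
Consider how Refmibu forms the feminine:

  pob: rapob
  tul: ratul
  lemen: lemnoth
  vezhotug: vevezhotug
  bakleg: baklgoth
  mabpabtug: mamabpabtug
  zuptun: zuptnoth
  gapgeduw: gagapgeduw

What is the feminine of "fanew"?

fanwoth

bakleg and vezhotug both end in -g yet inflect differently (baklgoth, vevezhotug), so the final letter is not what conditions the rule; the number of vowels is.
"fanew" has 2 vowels. The stems with 2 vowels (lemen → lemnoth, bakleg → baklgoth, zuptun → zuptnoth) delete the last vowel and add -oth.
So fanew → fanwoth.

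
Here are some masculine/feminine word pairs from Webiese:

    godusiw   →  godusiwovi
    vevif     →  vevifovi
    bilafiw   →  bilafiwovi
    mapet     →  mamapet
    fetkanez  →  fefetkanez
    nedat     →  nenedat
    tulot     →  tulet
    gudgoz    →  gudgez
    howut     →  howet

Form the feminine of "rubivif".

rubivifovi

"rubivif" has last vowel 'i'. The stems whose last vowel is 'i' (godusiw → godusiwovi, vevif → vevifovi, bilafiw → bilafiwovi) add -ovi.
The other patterns: stems whose last vowel is 'a' or 'e' repeat the first consonant+vowel as a prefix; stems whose last vowel is 'o' or 'u' change the last vowel to 'e'.
So rubivif → rubivifovi.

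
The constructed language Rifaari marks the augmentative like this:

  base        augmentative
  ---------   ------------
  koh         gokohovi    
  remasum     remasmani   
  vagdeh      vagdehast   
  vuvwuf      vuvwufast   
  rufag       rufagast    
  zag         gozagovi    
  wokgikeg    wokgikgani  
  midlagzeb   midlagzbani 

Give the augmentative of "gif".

zag and rufag both end in -g yet inflect differently (gozagovi, rufagast), so the final letter is not what conditions the rule; the number of vowels is.
"gif" has 1 vowel. The stems with 1 vowel (zag → gozagovi, koh → gokohovi) add go- … -ovi around the stem.
So gif → gogifovi.

gogifovi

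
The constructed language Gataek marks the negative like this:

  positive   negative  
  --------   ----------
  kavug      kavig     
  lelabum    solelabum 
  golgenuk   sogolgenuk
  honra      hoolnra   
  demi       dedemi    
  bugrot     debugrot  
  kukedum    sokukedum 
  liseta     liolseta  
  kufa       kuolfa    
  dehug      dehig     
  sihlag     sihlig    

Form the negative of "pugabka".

puolgabka

honra and sihlag both have last vowel 'a' yet inflect differently (hoolnra, sihlig), so the last vowel is not what conditions the rule; the final letter is.
"pugabka" ends in -a. The stems ending in -a (honra → hoolnra, liseta → liolseta, kufa → kuolfa) insert -ol- after the first vowel.
The other patterns: stems ending in -g change the last vowel to 'i'; stems ending in -i or -t add the prefix de-; stems ending in -k or -m add the prefix so-.
So pugabka → puolgabka.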